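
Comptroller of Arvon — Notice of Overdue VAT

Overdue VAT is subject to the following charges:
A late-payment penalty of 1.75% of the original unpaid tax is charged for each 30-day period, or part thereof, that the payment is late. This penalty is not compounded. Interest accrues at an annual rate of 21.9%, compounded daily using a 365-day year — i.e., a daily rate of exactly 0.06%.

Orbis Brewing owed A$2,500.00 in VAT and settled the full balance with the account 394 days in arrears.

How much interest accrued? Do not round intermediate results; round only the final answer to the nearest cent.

A$666.48

Interest: A$2,500.00 × ((1 + 0.0006)^394 − 1) = A$2,500.00 × 0.26659109… = A$666.4777…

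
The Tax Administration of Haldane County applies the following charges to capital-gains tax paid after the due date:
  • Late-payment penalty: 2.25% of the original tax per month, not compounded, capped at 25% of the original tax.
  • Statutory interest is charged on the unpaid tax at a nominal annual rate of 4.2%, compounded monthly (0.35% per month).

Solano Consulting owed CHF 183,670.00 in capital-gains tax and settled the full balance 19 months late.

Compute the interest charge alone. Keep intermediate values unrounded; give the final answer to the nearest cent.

Interest: CHF 183,670.00 × ((1 + 0.0035)^19 − 1) = CHF 183,670.00 × 0.0686369… = CHF 12,606.5364…

CHF 12,606.54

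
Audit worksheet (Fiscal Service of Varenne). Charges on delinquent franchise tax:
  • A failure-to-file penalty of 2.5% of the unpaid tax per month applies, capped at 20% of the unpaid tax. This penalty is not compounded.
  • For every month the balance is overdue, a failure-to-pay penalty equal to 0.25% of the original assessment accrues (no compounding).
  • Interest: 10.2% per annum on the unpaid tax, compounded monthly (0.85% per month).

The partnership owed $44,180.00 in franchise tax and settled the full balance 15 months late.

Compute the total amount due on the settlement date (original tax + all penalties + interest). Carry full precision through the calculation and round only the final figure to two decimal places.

Failure-to-file: 15 × 2.5% × $44,180.00 = $16,567.50, capped at 20% × $44,180.00 = $8,836.00
Failure-to-pay penalty: 15 × 0.25% × $44,180.00 = $1,656.75
Interest: $44,180.00 × ((1 + 0.0085)^15 − 1) = $44,180.00 × 0.1353729… = $5,980.7764…
Total = $44,180.00 + $10,492.7500 + $5,980.7764… = $60,653.53

$60,653.53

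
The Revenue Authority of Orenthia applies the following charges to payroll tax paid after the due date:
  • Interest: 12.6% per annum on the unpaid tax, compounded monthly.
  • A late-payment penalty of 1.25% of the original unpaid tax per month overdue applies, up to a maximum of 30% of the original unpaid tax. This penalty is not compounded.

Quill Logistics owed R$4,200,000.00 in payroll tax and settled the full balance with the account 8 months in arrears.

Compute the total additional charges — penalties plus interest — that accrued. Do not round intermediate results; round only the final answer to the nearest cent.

R$786,041.28

Penalty: 8 × 1.25% × R$4,200,000.00 = R$420,000.00 (below the 30% cap of R$1,260,000.00)
Interest (12.6%/yr ÷ 12 = 1.05%/month): R$4,200,000.00 × ((1 + 0.0105)^8 − 1) = R$366,041.2772…
Penalties + interest = R$420,000.0000 + R$366,041.2772… = R$786,041.28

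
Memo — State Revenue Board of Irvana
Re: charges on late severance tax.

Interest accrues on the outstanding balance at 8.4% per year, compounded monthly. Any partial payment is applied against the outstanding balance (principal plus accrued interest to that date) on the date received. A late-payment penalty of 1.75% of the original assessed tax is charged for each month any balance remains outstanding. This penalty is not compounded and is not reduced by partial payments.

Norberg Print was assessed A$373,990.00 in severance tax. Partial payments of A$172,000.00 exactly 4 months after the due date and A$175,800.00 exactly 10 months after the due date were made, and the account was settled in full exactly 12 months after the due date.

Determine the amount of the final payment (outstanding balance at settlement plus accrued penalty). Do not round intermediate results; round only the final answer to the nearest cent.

A$125,040.08

Monthly rate = 8.4% ÷ 12 = 0.7%
Balance at month 4: A$373,990.0000 × (1 + 0.007)^4 = A$384,572.1871…
After A$172,000.00 payment: A$384,572.1871… − A$172,000.00 = A$212,572.1871…
Balance at month 10: A$212,572.1871… × (1 + 0.007)^6 = A$221,657.9254…
After A$175,800.00 payment: A$221,657.9254… − A$175,800.00 = A$45,857.9254…
Balance at month 12: A$45,857.9254… × (1 + 0.007)^2 = A$46,502.1834…
Penalty: 12 × 1.75% × A$373,990.00 = A$78,537.90
Final settlement = outstanding balance + penalty = A$46,502.1834… + A$78,537.90 = A$125,040.08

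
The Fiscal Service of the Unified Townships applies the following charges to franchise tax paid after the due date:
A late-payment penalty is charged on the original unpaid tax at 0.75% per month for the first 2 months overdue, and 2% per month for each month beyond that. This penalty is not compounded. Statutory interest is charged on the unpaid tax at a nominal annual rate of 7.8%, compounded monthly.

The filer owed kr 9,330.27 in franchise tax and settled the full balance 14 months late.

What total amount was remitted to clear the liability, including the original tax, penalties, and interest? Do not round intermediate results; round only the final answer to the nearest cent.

Penalty, months 1–2: 2 × 0.75% × kr 9,330.27 = kr 139.95…
Penalty, months 3–14: 12 × 2% × kr 9,330.27 = kr 2,239.26…
Interest (7.8%/yr ÷ 12 = 0.65%/month): kr 9,330.27 × ((1 + 0.0065)^14 − 1) = kr 885.8767…
Total = kr 9,330.27 + kr 2,379.2189… + kr 885.8767… = kr 12,595.37

kr 12,595.37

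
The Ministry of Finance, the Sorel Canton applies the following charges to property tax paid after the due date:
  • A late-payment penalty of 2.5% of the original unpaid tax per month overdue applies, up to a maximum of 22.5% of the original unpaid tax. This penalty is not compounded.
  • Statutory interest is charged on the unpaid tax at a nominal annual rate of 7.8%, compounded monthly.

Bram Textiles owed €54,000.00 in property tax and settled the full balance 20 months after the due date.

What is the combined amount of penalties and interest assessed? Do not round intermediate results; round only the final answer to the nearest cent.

Penalty (uncapped): 20 × 2.5% × €54,000.00 = €27,000.00; cap = 22.5% × €54,000.00 = €12,150.00 → penalty = €12,150.00
Interest (7.8%/yr ÷ 12 = 0.65%/month): €54,000.00 × ((1 + 0.0065)^20 − 1) = €7,470.8678…
Penalties + interest = €12,150.0000 + €7,470.8678… = €19,620.87

€19,620.87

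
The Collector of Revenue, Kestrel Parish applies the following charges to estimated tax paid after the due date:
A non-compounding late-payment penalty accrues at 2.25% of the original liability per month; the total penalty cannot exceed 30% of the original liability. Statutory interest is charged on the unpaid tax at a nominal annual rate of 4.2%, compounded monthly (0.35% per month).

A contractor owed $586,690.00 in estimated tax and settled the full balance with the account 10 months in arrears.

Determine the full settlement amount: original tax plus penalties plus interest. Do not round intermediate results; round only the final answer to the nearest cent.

Penalty: 10 × 2.25% × $586,690.00 = $132,005.25 (below the 30% cap of $176,007.00)
Interest: $586,690.00 × ((1 + 0.0035)^10 − 1) = $586,690.00 × 0.0355564… = $20,860.5999…
Total = $586,690.00 + $132,005.2500 + $20,860.5999… = $739,555.85

$739,555.85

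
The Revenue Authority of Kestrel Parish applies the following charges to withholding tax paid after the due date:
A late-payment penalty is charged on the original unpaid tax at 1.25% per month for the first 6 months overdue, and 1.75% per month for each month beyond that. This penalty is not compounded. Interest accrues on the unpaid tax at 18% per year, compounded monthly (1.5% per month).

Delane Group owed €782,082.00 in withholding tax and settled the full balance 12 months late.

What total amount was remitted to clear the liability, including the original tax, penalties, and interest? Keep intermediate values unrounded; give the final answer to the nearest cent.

Penalty, months 1–6: 6 × 1.25% × €782,082.00 = €58,656.15
Penalty, months 7–12: 6 × 1.75% × €782,082.00 = €82,118.61
Interest: €782,082.00 × ((1 + 0.015)^12 − 1) = €782,082.00 × 0.1956182… = €152,989.4508…
Total = €782,082.00 + €140,774.7600 + €152,989.4508… = €1,075,846.21

€1,075,846.21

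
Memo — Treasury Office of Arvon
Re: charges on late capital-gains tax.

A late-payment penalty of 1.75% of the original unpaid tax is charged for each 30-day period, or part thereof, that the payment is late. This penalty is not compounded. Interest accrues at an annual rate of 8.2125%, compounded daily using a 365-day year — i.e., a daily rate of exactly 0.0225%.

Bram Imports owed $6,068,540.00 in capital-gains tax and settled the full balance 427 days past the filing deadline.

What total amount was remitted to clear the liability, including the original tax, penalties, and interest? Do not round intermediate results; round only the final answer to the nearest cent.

Penalty periods: ⌈427/30⌉ = 15; penalty = 15 × 1.75% × $6,068,540.00 = $1,592,991.75
Interest: $6,068,540.00 × ((1 + 0.000225)^427 − 1) = $6,068,540.00 × 0.10082973… = $611,889.2345…
Total = $6,068,540.00 + $1,592,991.7500 + $611,889.2345… = $8,273,420.98

$8,273,420.98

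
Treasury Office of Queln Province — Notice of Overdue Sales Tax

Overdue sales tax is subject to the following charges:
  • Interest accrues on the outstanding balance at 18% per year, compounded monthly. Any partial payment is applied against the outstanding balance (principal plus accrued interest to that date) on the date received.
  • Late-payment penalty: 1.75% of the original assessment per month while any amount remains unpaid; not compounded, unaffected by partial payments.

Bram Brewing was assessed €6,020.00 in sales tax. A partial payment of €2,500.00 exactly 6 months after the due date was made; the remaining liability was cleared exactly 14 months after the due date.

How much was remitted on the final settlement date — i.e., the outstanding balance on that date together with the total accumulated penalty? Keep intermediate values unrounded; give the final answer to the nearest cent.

Monthly rate = 18% ÷ 12 = 1.5%
Balance at month 6: €6,020.0000 × (1 + 0.015)^6 = €6,582.5284…
After €2,500.00 payment: €6,582.5284… − €2,500.00 = €4,082.5284…
Balance at month 14: €4,082.5284… × (1 + 0.015)^8 = €4,598.9380…
Penalty: 14 × 1.75% × €6,020.00 = €1,474.90
Final settlement = outstanding balance + penalty = €4,598.9380… + €1,474.90 = €6,073.84

€6,073.84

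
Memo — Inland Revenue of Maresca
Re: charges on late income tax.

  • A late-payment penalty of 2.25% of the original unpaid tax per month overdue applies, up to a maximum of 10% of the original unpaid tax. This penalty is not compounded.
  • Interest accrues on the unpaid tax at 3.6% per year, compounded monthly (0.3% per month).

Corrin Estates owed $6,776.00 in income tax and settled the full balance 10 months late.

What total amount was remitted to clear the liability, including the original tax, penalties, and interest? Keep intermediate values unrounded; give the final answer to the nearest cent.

$7,659.65

Penalty (uncapped): 10 × 2.25% × $6,776.00 = $1,524.60; cap = 10% × $6,776.00 = $677.60 → penalty = $677.60
Interest: $6,776.00 × ((1 + 0.003)^10 − 1) = $6,776.00 × 0.0304083… = $206.0463…
Total = $6,776.00 + $677.6000 + $206.0463… = $7,659.65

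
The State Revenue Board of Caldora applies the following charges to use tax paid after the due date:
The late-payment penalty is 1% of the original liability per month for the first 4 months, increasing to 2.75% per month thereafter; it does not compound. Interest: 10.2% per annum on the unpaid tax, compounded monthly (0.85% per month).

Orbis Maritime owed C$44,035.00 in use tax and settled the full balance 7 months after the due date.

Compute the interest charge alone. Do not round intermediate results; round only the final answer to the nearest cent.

C$2,687.85

Interest: C$44,035.00 × ((1 + 0.0085)^7 − 1) = C$44,035.00 × 0.0610389… = C$2,687.8492…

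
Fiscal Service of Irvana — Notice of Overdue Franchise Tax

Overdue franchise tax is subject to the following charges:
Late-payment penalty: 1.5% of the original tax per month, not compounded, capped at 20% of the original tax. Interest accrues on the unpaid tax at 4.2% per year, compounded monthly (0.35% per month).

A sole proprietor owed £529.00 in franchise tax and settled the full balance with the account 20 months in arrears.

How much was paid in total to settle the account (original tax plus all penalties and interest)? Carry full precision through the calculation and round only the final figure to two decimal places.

Penalty (uncapped): 20 × 1.5% × £529.00 = £158.70; cap = 20% × £529.00 = £105.80 → penalty = £105.80
Interest: £529.00 × ((1 + 0.0035)^20 − 1) = £529.00 × 0.0723771… = £38.2875…
Total = £529.00 + £105.8000 + £38.2875… = £673.09

£673.09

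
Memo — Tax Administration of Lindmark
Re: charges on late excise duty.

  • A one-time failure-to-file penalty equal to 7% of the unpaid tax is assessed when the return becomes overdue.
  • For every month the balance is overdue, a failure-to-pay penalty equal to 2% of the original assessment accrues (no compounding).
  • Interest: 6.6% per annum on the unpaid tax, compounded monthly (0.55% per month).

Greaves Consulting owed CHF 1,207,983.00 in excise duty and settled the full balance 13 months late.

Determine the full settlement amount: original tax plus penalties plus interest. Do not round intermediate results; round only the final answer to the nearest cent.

CHF 1,695,896.69

Failure-to-file penalty: 7% × CHF 1,207,983.00 = CHF 84,558.81
Failure-to-pay penalty = 2% × CHF 1,207,983.00 × 13 mo = CHF 314,075.58
Interest: CHF 1,207,983.00 × ((1 + 0.0055)^13 − 1) = CHF 1,207,983.00 × 0.0739077… = CHF 89,279.2984…
Total = CHF 1,207,983.00 + CHF 398,634.3900 + CHF 89,279.2984… = CHF 1,695,896.69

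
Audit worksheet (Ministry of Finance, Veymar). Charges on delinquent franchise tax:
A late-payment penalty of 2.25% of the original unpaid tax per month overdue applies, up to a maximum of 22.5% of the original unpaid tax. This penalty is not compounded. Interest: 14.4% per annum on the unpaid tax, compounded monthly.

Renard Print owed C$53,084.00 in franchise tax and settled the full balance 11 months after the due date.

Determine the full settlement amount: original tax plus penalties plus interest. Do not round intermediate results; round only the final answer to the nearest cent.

Penalty (uncapped): 11 × 2.25% × C$53,084.00 = C$13,138.29; cap = 22.5% × C$53,084.00 = C$11,943.90 → penalty = C$11,943.90
Interest (14.4%/yr ÷ 12 = 1.2%/month): C$53,084.00 × ((1 + 0.012)^11 − 1) = C$7,443.0180…
Total = C$53,084.00 + C$11,943.9000 + C$7,443.0180… = C$72,470.92

C$72,470.92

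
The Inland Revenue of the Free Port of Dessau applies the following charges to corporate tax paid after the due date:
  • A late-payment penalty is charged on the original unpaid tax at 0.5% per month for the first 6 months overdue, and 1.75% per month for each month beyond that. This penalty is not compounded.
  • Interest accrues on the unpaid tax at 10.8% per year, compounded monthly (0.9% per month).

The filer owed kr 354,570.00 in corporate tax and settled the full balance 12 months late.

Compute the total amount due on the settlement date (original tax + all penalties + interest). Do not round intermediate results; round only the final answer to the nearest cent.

kr 442,684.08

Penalty, months 1–6: 6 × 0.5% × kr 354,570.00 = kr 10,637.10
Penalty, months 7–12: 6 × 1.75% × kr 354,570.00 = kr 37,229.85
Interest: kr 354,570.00 × ((1 + 0.009)^12 − 1) = kr 354,570.00 × 0.1135097… = kr 40,247.1254…
Total = kr 354,570.00 + kr 47,866.9500 + kr 40,247.1254… = kr 442,684.08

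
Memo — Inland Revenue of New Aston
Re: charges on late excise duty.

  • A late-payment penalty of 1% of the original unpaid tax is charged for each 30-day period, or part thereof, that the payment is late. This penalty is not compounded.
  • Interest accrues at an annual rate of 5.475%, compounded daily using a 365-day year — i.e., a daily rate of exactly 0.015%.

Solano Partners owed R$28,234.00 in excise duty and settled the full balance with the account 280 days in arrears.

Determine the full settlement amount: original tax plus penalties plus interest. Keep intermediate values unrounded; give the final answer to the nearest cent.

R$32,268.39

Penalty periods: ⌈280/30⌉ = 10; penalty = 10 × 1% × R$28,234.00 = R$2,823.40
Interest: R$28,234.00 × ((1 + 0.00015)^280 − 1) = R$28,234.00 × 0.04289119… = R$1,210.9900…
Total = R$28,234.00 + R$2,823.4000 + R$1,210.9900… = R$32,268.39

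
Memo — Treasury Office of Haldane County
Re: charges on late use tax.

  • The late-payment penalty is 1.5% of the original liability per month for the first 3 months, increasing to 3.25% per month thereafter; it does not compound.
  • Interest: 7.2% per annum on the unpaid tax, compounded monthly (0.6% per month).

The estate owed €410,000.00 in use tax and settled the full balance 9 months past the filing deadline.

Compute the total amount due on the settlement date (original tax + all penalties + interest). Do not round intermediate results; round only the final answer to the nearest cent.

€531,078.87

Penalty, months 1–3: 3 × 1.5% × €410,000.00 = €18,450.00
Penalty, months 4–9: 6 × 3.25% × €410,000.00 = €79,950.00
Interest: €410,000.00 × ((1 + 0.006)^9 − 1) = €410,000.00 × 0.0553143… = €22,678.8664…
Total = €410,000.00 + €98,400.0000 + €22,678.8664… = €531,078.87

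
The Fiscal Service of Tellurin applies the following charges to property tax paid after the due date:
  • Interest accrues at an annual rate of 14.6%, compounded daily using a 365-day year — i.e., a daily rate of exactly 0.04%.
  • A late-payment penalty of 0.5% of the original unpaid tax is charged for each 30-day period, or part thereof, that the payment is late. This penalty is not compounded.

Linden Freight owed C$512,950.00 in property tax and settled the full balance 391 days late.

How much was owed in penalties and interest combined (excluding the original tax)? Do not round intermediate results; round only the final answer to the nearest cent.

C$122,727.01

Penalty periods: ⌈391/30⌉ = 14; penalty = 14 × 0.5% × C$512,950.00 = C$35,906.50
Interest: C$512,950.00 × ((1 + 0.0004)^391 − 1) = C$512,950.00 × 0.16925726… = C$86,820.5125…
Penalties + interest = C$35,906.5000 + C$86,820.5125… = C$122,727.01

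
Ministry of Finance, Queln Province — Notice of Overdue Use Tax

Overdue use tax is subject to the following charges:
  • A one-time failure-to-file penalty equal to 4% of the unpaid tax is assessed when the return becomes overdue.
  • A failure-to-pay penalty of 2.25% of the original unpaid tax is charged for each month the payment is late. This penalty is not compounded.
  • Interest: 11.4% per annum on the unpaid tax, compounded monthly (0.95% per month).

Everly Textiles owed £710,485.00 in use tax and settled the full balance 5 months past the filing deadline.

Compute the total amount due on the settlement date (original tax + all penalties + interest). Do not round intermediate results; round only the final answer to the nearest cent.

Failure-to-file penalty: 4% × £710,485.00 = £28,419.40
Failure-to-pay penalty = 2.25% × £710,485.00 × 5 mo = £79,929.56…
Interest: £710,485.00 × ((1 + 0.0095)^5 − 1) = £710,485.00 × 0.0484111… = £34,395.3707…
Total = £710,485.00 + £108,348.9625 + £34,395.3707… = £853,229.33

£853,229.33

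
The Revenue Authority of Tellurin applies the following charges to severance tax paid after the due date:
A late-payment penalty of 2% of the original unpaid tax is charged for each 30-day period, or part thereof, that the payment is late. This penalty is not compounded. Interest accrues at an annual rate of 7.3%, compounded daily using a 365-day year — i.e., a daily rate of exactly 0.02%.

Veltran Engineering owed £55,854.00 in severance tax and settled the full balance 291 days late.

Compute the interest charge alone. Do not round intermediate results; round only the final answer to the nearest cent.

Interest: £55,854.00 × ((1 + 0.0002)^291 − 1) = £55,854.00 × 0.05992079… = £3,346.8159…

£3,346.82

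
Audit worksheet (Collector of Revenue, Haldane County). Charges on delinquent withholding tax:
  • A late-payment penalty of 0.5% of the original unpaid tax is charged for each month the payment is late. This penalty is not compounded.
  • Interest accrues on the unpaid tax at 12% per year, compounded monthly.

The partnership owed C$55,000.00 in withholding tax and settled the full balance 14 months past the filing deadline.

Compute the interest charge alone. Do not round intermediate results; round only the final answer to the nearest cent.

C$8,221.08

Interest (12%/yr ÷ 12 = 1%/month): C$55,000.00 × ((1 + 0.01)^14 − 1) = C$8,221.0817…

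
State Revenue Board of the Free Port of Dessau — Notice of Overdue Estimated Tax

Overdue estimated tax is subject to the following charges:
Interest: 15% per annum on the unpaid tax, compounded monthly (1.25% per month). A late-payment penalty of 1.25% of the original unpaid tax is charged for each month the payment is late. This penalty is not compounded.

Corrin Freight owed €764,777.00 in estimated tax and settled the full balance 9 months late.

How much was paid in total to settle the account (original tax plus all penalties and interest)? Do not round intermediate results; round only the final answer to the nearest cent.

Late-payment penalty: 9 × 1.25% × €764,777.00 = €86,037.41…
Interest: €764,777.00 × ((1 + 0.0125)^9 − 1) = €764,777.00 × 0.1182922… = €90,467.1366…
Total = €764,777.00 + €86,037.4125 + €90,467.1366… = €941,281.55

€941,281.55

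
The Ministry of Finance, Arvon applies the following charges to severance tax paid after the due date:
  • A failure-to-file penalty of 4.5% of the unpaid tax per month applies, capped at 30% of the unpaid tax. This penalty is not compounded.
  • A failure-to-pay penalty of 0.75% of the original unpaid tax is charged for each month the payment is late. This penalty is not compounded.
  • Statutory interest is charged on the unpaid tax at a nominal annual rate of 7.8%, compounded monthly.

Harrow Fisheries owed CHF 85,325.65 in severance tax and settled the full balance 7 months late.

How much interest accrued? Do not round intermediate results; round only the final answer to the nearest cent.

CHF 3,958.85

Interest (7.8%/yr ÷ 12 = 0.65%/month): CHF 85,325.65 × ((1 + 0.0065)^7 − 1) = CHF 3,958.8477…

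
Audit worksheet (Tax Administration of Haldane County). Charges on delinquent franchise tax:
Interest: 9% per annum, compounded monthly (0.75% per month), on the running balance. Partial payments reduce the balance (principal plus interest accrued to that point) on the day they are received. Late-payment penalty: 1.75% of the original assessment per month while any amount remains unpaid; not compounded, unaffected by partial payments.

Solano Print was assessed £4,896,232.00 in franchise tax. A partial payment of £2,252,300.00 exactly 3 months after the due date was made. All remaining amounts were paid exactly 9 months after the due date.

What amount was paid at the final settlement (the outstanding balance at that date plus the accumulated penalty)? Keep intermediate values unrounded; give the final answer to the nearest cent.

Balance at month 3: £4,896,232.0000 × (1 + 0.0075)^3 = £5,007,225.5247…
After £2,252,300.00 payment: £5,007,225.5247… − £2,252,300.00 = £2,754,925.5247…
Balance at month 9: £2,754,925.5247… × (1 + 0.0075)^6 = £2,881,245.0176…
Penalty: 9 × 1.75% × £4,896,232.00 = £771,156.54
Final settlement = outstanding balance + penalty = £2,881,245.0176… + £771,156.54 = £3,652,401.56

£3,652,401.56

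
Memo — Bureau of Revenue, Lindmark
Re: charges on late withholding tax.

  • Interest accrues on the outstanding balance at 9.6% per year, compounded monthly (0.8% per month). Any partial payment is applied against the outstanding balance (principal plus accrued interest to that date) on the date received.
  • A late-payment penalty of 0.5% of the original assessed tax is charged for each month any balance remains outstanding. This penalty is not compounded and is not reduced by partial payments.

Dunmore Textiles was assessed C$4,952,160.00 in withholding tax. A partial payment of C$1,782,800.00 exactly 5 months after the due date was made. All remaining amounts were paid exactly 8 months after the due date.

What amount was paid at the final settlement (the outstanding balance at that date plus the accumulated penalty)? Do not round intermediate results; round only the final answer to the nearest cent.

Balance at month 5: C$4,952,160.0000 × (1 + 0.008)^5 = C$5,153,441.2390…
After C$1,782,800.00 payment: C$5,153,441.2390… − C$1,782,800.00 = C$3,370,641.2390…
Balance at month 8: C$3,370,641.2390… × (1 + 0.008)^3 = C$3,452,185.5177…
Penalty: 8 × 0.5% × C$4,952,160.00 = C$198,086.40
Final settlement = outstanding balance + penalty = C$3,452,185.5177… + C$198,086.40 = C$3,650,271.92

C$3,650,271.92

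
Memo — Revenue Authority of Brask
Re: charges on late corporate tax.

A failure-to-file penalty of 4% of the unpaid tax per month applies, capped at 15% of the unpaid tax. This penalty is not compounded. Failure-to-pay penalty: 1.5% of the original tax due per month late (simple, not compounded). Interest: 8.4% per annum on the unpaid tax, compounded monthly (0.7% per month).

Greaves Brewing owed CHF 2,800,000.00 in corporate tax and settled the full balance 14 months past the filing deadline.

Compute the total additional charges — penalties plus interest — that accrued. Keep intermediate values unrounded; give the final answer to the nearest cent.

CHF 1,295,241.61

Failure-to-file: 14 × 4% × CHF 2,800,000.00 = CHF 1,568,000.00, capped at 15% × CHF 2,800,000.00 = CHF 420,000.00
Failure-to-pay penalty = 1.5% × CHF 2,800,000.00 × 14 mo = CHF 588,000.00
Interest: CHF 2,800,000.00 × ((1 + 0.007)^14 − 1) = CHF 2,800,000.00 × 0.1025863… = CHF 287,241.6103…
Penalties + interest = CHF 1,008,000.0000 + CHF 287,241.6103… = CHF 1,295,241.61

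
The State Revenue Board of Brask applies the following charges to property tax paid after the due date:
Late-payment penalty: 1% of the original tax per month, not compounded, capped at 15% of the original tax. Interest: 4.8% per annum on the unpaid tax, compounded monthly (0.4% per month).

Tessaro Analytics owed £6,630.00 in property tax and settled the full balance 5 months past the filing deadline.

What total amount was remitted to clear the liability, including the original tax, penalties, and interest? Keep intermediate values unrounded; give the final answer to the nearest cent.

Penalty: 5 × 1% × £6,630.00 = £331.50 (below the 15% cap of £994.50)
Interest: £6,630.00 × ((1 + 0.004)^5 − 1) = £6,630.00 × 0.0201606… = £133.6651…
Total = £6,630.00 + £331.5000 + £133.6651… = £7,095.17

£7,095.17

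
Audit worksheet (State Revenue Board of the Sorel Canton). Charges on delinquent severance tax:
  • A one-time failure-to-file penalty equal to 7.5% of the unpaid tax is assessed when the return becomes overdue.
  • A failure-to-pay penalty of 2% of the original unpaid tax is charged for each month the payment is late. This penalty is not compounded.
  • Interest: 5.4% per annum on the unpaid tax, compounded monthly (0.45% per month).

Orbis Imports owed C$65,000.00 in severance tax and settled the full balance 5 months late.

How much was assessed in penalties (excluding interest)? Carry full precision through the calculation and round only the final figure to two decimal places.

C$11,375.00

Failure-to-file penalty: 7.5% × C$65,000.00 = C$4,875.00
Failure-to-pay penalty: 5 × 2% × C$65,000.00 = C$6,500.00
Total penalty = C$4,875.00 + C$6,500.00 = C$11,375.00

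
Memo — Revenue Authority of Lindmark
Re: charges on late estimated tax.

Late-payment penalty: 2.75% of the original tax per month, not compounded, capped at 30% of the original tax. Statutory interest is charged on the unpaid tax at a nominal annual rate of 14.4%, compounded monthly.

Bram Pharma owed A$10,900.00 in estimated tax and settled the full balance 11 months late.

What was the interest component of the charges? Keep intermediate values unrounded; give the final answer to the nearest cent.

A$1,528.31

Interest (14.4%/yr ÷ 12 = 1.2%/month): A$10,900.00 × ((1 + 0.012)^11 − 1) = A$1,528.3117…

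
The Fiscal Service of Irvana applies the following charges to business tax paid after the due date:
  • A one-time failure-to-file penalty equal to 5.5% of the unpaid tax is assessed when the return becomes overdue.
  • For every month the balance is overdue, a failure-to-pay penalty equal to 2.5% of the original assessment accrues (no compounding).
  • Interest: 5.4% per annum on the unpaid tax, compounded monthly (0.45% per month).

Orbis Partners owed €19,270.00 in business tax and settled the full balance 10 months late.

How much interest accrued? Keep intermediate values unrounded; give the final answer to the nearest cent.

€884.92

Interest: €19,270.00 × ((1 + 0.0045)^10 − 1) = €19,270.00 × 0.0459223… = €884.9222…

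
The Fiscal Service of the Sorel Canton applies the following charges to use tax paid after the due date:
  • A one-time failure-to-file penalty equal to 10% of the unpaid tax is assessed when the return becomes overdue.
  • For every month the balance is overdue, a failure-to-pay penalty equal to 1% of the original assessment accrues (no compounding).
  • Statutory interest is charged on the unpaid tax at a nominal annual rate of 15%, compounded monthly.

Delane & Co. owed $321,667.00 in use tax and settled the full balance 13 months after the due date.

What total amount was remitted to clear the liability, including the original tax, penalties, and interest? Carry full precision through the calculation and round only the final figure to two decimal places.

$452,027.04

Failure-to-file penalty: 10% × $321,667.00 = $32,166.70
Failure-to-pay penalty = 1% × $321,667.00 × 13 mo = $41,816.71
Interest (15%/yr ÷ 12 = 1.25%/month): $321,667.00 × ((1 + 0.0125)^13 − 1) = $56,376.6287…
Total = $321,667.00 + $73,983.4100 + $56,376.6287… = $452,027.04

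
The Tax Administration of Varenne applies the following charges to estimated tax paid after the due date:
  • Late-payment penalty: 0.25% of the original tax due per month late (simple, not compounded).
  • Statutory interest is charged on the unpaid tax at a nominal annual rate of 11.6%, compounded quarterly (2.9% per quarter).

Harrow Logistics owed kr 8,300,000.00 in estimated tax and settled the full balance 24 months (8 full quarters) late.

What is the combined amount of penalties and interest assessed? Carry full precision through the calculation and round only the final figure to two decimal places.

kr 2,630,805.01

Late-payment penalty = 0.25% × kr 8,300,000.00 × 24 mo = kr 498,000.00
Interest: kr 8,300,000.00 × ((1 + 0.029)^8 − 1) = kr 8,300,000.00 × 0.2569645… = kr 2,132,805.0104…
Penalties + interest = kr 498,000.0000 + kr 2,132,805.0104… = kr 2,630,805.01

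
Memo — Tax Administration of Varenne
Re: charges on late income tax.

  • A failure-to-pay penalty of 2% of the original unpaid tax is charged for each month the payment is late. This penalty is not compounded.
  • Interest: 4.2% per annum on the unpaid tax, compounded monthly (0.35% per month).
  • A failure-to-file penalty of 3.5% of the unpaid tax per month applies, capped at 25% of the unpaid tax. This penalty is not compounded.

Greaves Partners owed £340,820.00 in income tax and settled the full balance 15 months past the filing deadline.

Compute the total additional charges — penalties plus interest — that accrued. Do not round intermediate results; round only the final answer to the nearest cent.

Failure-to-file: 15 × 3.5% × £340,820.00 = £178,930.50, capped at 25% × £340,820.00 = £85,205.00
Failure-to-pay penalty: 15 × 2% × £340,820.00 = £102,246.00
Interest: £340,820.00 × ((1 + 0.0035)^15 − 1) = £340,820.00 × 0.0538060… = £18,338.1488…
Penalties + interest = £187,451.0000 + £18,338.1488… = £205,789.15

£205,789.15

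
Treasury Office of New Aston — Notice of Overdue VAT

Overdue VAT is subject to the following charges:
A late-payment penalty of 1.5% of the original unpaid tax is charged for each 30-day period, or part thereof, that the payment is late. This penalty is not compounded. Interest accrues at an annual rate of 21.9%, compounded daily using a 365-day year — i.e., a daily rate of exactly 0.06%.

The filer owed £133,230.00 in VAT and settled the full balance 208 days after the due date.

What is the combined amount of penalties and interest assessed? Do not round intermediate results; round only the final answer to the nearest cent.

Penalty periods: ⌈208/30⌉ = 7; penalty = 7 × 1.5% × £133,230.00 = £13,989.15
Interest: £133,230.00 × ((1 + 0.0006)^208 − 1) = £133,230.00 × 0.13287945… = £17,703.5287…
Penalties + interest = £13,989.1500 + £17,703.5287… = £31,692.68

£31,692.68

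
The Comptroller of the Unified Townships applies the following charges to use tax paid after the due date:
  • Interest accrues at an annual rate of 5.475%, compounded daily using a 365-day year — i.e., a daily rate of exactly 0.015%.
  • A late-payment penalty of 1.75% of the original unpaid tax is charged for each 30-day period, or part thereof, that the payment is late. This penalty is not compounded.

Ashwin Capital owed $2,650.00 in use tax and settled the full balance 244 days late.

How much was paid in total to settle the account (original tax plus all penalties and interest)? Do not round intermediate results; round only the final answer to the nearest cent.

Penalty periods: ⌈244/30⌉ = 9; penalty = 9 × 1.75% × $2,650.00 = $417.38…
Interest: $2,650.00 × ((1 + 0.00015)^244 − 1) = $2,650.00 × 0.03727518… = $98.7792…
Total = $2,650.00 + $417.3750 + $98.7792… = $3,166.15

$3,166.15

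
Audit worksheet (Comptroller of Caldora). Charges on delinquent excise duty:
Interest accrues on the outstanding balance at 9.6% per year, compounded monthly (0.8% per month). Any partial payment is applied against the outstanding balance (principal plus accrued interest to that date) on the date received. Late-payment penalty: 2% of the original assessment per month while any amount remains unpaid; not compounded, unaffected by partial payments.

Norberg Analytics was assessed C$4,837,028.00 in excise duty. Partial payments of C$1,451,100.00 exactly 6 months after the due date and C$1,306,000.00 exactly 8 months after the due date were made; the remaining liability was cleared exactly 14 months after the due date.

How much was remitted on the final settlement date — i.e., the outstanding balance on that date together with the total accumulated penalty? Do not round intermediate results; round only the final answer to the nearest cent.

Balance at month 6: C$4,837,028.0000 × (1 + 0.008)^6 = C$5,073,898.7202…
After C$1,451,100.00 payment: C$5,073,898.7202… − C$1,451,100.00 = C$3,622,798.7202…
Balance at month 8: C$3,622,798.7202… × (1 + 0.008)^2 = C$3,680,995.3588…
After C$1,306,000.00 payment: C$3,680,995.3588… − C$1,306,000.00 = C$2,374,995.3588…
Balance at month 14: C$2,374,995.3588… × (1 + 0.008)^6 = C$2,491,299.5979…
Penalty: 14 × 2% × C$4,837,028.00 = C$1,354,367.84
Final settlement = outstanding balance + penalty = C$2,491,299.5979… + C$1,354,367.84 = C$3,845,667.44

C$3,845,667.44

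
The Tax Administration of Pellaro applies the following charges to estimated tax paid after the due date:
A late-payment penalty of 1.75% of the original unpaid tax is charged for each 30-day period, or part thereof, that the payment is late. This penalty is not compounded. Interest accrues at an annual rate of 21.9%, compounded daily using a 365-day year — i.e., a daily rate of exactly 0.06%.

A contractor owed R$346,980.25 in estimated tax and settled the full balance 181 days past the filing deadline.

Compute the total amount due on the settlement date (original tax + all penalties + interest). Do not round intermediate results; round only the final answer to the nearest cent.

Penalty periods: ⌈181/30⌉ = 7; penalty = 7 × 1.75% × R$346,980.25 = R$42,505.08…
Interest: R$346,980.25 × ((1 + 0.0006)^181 − 1) = R$346,980.25 × 0.11468007… = R$39,791.7201…
Total = R$346,980.25 + R$42,505.0806… + R$39,791.7201… = R$429,277.05

R$429,277.05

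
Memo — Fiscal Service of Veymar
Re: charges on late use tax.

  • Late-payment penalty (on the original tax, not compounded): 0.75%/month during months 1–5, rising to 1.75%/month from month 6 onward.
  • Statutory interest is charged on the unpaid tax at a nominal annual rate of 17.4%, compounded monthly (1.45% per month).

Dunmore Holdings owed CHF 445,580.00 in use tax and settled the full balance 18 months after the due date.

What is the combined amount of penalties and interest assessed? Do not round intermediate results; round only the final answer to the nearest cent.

CHF 249,879.87

Penalty, months 1–5: 5 × 0.75% × CHF 445,580.00 = CHF 16,709.25
Penalty, months 6–18: 13 × 1.75% × CHF 445,580.00 = CHF 101,369.45
Interest: CHF 445,580.00 × ((1 + 0.0145)^18 − 1) = CHF 445,580.00 × 0.2957969… = CHF 131,801.1668…
Penalties + interest = CHF 118,078.7000 + CHF 131,801.1668… = CHF 249,879.87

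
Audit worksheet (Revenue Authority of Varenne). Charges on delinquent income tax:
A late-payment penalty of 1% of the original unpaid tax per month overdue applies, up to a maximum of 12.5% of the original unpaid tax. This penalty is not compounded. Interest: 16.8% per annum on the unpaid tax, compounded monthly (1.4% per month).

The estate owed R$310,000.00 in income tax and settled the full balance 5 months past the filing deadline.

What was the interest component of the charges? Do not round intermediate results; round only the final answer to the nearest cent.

R$22,316.17

Interest: R$310,000.00 × ((1 + 0.014)^5 − 1) = R$310,000.00 × 0.0719876… = R$22,316.1661…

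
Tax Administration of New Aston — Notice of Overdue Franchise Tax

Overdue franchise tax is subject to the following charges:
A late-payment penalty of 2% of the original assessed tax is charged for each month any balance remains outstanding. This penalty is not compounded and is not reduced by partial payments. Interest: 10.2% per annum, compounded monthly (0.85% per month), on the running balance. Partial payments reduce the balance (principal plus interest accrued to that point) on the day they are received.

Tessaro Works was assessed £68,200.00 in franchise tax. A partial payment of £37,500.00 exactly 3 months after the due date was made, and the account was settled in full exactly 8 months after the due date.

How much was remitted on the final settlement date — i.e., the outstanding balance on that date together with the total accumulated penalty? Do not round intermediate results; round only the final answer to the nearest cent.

£44,768.86

Balance at month 3: £68,200.0000 × (1 + 0.0085)^3 = £69,953.9242…
After £37,500.00 payment: £69,953.9242… − £37,500.00 = £32,453.9242…
Balance at month 8: £32,453.9242… × (1 + 0.0085)^5 = £33,856.8641…
Penalty: 8 × 2% × £68,200.00 = £10,912.00
Final settlement = outstanding balance + penalty = £33,856.8641… + £10,912.00 = £44,768.86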